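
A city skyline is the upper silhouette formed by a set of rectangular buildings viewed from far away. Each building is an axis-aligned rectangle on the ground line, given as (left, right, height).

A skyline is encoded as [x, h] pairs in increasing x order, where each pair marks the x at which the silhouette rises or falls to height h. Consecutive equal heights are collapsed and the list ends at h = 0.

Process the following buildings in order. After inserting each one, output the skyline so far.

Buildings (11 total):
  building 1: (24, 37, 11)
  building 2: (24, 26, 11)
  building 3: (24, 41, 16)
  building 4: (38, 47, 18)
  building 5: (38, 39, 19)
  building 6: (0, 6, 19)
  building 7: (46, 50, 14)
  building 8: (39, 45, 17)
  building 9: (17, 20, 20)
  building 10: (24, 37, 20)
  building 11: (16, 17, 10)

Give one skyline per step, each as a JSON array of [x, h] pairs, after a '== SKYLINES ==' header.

== SKYLINES ==
[[24,11],[37,0]]
[[24,11],[37,0]]
[[24,16],[41,0]]
[[24,16],[38,18],[47,0]]
[[24,16],[38,19],[39,18],[47,0]]
[[0,19],[6,0],[24,16],[38,19],[39,18],[47,0]]
[[0,19],[6,0],[24,16],[38,19],[39,18],[47,14],[50,0]]
[[0,19],[6,0],[24,16],[38,19],[39,18],[47,14],[50,0]]
[[0,19],[6,0],[17,20],[20,0],[24,16],[38,19],[39,18],[47,14],[50,0]]
[[0,19],[6,0],[17,20],[20,0],[24,20],[37,16],[38,19],[39,18],[47,14],[50,0]]
[[0,19],[6,0],[16,10],[17,20],[20,0],[24,20],[37,16],[38,19],[39,18],[47,14],[50,0]]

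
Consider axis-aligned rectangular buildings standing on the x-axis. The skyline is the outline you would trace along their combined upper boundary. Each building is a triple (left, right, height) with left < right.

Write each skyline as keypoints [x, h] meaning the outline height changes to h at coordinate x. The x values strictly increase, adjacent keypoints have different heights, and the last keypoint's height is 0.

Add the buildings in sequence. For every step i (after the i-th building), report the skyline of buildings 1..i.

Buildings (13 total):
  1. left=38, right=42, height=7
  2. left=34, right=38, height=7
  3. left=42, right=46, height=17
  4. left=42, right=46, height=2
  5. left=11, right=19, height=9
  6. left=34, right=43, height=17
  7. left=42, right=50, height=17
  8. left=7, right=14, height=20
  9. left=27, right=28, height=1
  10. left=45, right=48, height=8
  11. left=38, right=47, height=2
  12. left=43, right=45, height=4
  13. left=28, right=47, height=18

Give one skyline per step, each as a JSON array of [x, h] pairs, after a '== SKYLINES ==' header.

== SKYLINES ==
[[38,7],[42,0]]
[[34,7],[42,0]]
[[34,7],[42,17],[46,0]]
[[34,7],[42,17],[46,0]]
[[11,9],[19,0],[34,7],[42,17],[46,0]]
[[11,9],[19,0],[34,17],[46,0]]
[[11,9],[19,0],[34,17],[50,0]]
[[7,20],[14,9],[19,0],[34,17],[50,0]]
[[7,20],[14,9],[19,0],[27,1],[28,0],[34,17],[50,0]]
[[7,20],[14,9],[19,0],[27,1],[28,0],[34,17],[50,0]]
[[7,20],[14,9],[19,0],[27,1],[28,0],[34,17],[50,0]]
[[7,20],[14,9],[19,0],[27,1],[28,0],[34,17],[50,0]]
[[7,20],[14,9],[19,0],[27,1],[28,18],[47,17],[50,0]]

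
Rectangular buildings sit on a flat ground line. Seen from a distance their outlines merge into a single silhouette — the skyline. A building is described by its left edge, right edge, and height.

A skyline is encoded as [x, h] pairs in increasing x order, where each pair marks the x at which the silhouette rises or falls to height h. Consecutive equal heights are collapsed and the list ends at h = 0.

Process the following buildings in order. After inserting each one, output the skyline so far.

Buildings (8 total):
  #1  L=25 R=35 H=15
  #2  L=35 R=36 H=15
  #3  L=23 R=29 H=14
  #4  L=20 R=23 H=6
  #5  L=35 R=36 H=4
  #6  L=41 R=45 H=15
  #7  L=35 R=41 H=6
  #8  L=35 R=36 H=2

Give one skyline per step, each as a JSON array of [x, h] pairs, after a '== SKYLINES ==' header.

== SKYLINES ==
[[25,15],[35,0]]
[[25,15],[36,0]]
[[23,14],[25,15],[36,0]]
[[20,6],[23,14],[25,15],[36,0]]
[[20,6],[23,14],[25,15],[36,0]]
[[20,6],[23,14],[25,15],[36,0],[41,15],[45,0]]
[[20,6],[23,14],[25,15],[36,6],[41,15],[45,0]]
[[20,6],[23,14],[25,15],[36,6],[41,15],[45,0]]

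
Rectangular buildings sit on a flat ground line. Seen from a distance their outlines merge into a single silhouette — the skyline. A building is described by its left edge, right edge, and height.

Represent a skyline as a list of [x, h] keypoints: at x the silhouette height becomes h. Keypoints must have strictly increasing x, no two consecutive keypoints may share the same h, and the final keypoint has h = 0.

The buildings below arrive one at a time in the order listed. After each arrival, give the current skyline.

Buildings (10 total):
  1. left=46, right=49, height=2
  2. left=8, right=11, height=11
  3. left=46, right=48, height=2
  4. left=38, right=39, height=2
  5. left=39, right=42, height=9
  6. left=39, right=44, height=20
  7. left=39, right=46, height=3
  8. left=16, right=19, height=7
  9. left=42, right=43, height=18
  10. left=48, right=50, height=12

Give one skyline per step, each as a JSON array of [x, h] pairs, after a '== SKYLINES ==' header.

== SKYLINES ==
[[46,2],[49,0]]
[[8,11],[11,0],[46,2],[49,0]]
[[8,11],[11,0],[46,2],[49,0]]
[[8,11],[11,0],[38,2],[39,0],[46,2],[49,0]]
[[8,11],[11,0],[38,2],[39,9],[42,0],[46,2],[49,0]]
[[8,11],[11,0],[38,2],[39,20],[44,0],[46,2],[49,0]]
[[8,11],[11,0],[38,2],[39,20],[44,3],[46,2],[49,0]]
[[8,11],[11,0],[16,7],[19,0],[38,2],[39,20],[44,3],[46,2],[49,0]]
[[8,11],[11,0],[16,7],[19,0],[38,2],[39,20],[44,3],[46,2],[49,0]]
[[8,11],[11,0],[16,7],[19,0],[38,2],[39,20],[44,3],[46,2],[48,12],[50,0]]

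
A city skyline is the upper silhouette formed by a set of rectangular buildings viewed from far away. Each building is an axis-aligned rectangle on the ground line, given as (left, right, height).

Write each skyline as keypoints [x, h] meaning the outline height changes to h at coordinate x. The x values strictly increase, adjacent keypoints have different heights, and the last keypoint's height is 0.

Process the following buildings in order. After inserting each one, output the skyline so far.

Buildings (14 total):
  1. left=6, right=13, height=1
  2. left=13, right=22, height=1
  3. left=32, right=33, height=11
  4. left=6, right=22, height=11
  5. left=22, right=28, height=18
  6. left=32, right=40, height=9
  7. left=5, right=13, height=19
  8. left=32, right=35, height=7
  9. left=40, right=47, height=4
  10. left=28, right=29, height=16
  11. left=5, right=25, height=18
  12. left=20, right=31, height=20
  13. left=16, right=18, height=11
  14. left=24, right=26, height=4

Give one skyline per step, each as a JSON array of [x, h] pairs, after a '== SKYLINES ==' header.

== SKYLINES ==
[[6,1],[13,0]]
[[6,1],[22,0]]
[[6,1],[22,0],[32,11],[33,0]]
[[6,11],[22,0],[32,11],[33,0]]
[[6,11],[22,18],[28,0],[32,11],[33,0]]
[[6,11],[22,18],[28,0],[32,11],[33,9],[40,0]]
[[5,19],[13,11],[22,18],[28,0],[32,11],[33,9],[40,0]]
[[5,19],[13,11],[22,18],[28,0],[32,11],[33,9],[40,0]]
[[5,19],[13,11],[22,18],[28,0],[32,11],[33,9],[40,4],[47,0]]
[[5,19],[13,11],[22,18],[28,16],[29,0],[32,11],[33,9],[40,4],[47,0]]
[[5,19],[13,18],[28,16],[29,0],[32,11],[33,9],[40,4],[47,0]]
[[5,19],[13,18],[20,20],[31,0],[32,11],[33,9],[40,4],[47,0]]
[[5,19],[13,18],[20,20],[31,0],[32,11],[33,9],[40,4],[47,0]]
[[5,19],[13,18],[20,20],[31,0],[32,11],[33,9],[40,4],[47,0]]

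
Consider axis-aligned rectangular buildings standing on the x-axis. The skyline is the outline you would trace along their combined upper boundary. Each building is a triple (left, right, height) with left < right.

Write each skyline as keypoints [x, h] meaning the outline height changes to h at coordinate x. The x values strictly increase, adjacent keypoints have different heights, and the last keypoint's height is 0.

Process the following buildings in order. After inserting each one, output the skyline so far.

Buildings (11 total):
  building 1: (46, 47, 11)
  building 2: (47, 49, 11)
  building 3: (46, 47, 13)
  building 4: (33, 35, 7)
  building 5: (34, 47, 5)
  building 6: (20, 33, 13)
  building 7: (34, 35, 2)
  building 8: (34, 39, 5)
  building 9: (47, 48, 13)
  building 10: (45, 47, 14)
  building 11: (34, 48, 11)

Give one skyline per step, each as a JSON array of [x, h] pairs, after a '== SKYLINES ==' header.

== SKYLINES ==
[[46,11],[47,0]]
[[46,11],[49,0]]
[[46,13],[47,11],[49,0]]
[[33,7],[35,0],[46,13],[47,11],[49,0]]
[[33,7],[35,5],[46,13],[47,11],[49,0]]
[[20,13],[33,7],[35,5],[46,13],[47,11],[49,0]]
[[20,13],[33,7],[35,5],[46,13],[47,11],[49,0]]
[[20,13],[33,7],[35,5],[46,13],[47,11],[49,0]]
[[20,13],[33,7],[35,5],[46,13],[48,11],[49,0]]
[[20,13],[33,7],[35,5],[45,14],[47,13],[48,11],[49,0]]
[[20,13],[33,7],[34,11],[45,14],[47,13],[48,11],[49,0]]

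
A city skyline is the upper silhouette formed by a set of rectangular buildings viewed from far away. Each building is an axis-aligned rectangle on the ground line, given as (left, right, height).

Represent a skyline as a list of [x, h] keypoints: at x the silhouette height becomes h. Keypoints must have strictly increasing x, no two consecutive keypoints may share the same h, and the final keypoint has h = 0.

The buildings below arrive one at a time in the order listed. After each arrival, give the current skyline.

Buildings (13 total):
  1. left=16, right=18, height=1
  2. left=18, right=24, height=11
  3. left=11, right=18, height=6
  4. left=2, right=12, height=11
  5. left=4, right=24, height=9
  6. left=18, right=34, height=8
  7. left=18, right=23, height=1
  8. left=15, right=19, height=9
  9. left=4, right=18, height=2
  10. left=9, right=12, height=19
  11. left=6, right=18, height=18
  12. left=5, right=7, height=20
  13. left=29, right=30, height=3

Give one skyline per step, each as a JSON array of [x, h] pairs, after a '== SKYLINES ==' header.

== SKYLINES ==
[[16,1],[18,0]]
[[16,1],[18,11],[24,0]]
[[11,6],[18,11],[24,0]]
[[2,11],[12,6],[18,11],[24,0]]
[[2,11],[12,9],[18,11],[24,0]]
[[2,11],[12,9],[18,11],[24,8],[34,0]]
[[2,11],[12,9],[18,11],[24,8],[34,0]]
[[2,11],[12,9],[18,11],[24,8],[34,0]]
[[2,11],[12,9],[18,11],[24,8],[34,0]]
[[2,11],[9,19],[12,9],[18,11],[24,8],[34,0]]
[[2,11],[6,18],[9,19],[12,18],[18,11],[24,8],[34,0]]
[[2,11],[5,20],[7,18],[9,19],[12,18],[18,11],[24,8],[34,0]]
[[2,11],[5,20],[7,18],[9,19],[12,18],[18,11],[24,8],[34,0]]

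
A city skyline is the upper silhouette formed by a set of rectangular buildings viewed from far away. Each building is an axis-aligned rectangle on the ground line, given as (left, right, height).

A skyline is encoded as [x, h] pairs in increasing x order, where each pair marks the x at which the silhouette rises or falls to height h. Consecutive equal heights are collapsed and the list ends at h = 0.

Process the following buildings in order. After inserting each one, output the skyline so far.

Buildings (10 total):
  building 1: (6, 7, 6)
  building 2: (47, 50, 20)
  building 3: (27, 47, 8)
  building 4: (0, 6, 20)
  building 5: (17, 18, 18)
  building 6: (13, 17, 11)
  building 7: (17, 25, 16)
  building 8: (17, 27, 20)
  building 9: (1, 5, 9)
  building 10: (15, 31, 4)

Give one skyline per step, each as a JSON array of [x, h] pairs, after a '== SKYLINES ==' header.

== SKYLINES ==
[[6,6],[7,0]]
[[6,6],[7,0],[47,20],[50,0]]
[[6,6],[7,0],[27,8],[47,20],[50,0]]
[[0,20],[6,6],[7,0],[27,8],[47,20],[50,0]]
[[0,20],[6,6],[7,0],[17,18],[18,0],[27,8],[47,20],[50,0]]
[[0,20],[6,6],[7,0],[13,11],[17,18],[18,0],[27,8],[47,20],[50,0]]
[[0,20],[6,6],[7,0],[13,11],[17,18],[18,16],[25,0],[27,8],[47,20],[50,0]]
[[0,20],[6,6],[7,0],[13,11],[17,20],[27,8],[47,20],[50,0]]
[[0,20],[6,6],[7,0],[13,11],[17,20],[27,8],[47,20],[50,0]]
[[0,20],[6,6],[7,0],[13,11],[17,20],[27,8],[47,20],[50,0]]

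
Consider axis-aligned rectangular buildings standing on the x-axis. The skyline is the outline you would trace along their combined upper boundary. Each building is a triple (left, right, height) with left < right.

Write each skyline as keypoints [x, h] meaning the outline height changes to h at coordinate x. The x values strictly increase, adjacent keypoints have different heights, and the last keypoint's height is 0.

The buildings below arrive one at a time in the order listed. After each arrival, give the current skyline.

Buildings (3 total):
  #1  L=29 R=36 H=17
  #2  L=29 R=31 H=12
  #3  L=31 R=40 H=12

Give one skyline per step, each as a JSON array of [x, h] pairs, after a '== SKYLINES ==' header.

== SKYLINES ==
[[29,17],[36,0]]
[[29,17],[36,0]]
[[29,17],[36,12],[40,0]]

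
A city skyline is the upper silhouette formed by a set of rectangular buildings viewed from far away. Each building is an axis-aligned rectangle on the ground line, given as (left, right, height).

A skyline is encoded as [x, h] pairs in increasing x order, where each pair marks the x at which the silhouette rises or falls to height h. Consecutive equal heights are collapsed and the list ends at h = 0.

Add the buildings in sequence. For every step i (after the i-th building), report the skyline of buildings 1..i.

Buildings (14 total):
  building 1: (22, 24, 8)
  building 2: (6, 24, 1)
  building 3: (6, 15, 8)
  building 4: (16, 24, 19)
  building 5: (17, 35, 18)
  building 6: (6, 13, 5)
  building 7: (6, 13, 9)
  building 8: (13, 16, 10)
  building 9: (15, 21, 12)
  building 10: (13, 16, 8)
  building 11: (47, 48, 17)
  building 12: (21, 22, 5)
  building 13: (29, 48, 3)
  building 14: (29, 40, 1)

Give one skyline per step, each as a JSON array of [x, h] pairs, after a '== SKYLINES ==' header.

== SKYLINES ==
[[22,8],[24,0]]
[[6,1],[22,8],[24,0]]
[[6,8],[15,1],[22,8],[24,0]]
[[6,8],[15,1],[16,19],[24,0]]
[[6,8],[15,1],[16,19],[24,18],[35,0]]
[[6,8],[15,1],[16,19],[24,18],[35,0]]
[[6,9],[13,8],[15,1],[16,19],[24,18],[35,0]]
[[6,9],[13,10],[16,19],[24,18],[35,0]]
[[6,9],[13,10],[15,12],[16,19],[24,18],[35,0]]
[[6,9],[13,10],[15,12],[16,19],[24,18],[35,0]]
[[6,9],[13,10],[15,12],[16,19],[24,18],[35,0],[47,17],[48,0]]
[[6,9],[13,10],[15,12],[16,19],[24,18],[35,0],[47,17],[48,0]]
[[6,9],[13,10],[15,12],[16,19],[24,18],[35,3],[47,17],[48,0]]
[[6,9],[13,10],[15,12],[16,19],[24,18],[35,3],[47,17],[48,0]]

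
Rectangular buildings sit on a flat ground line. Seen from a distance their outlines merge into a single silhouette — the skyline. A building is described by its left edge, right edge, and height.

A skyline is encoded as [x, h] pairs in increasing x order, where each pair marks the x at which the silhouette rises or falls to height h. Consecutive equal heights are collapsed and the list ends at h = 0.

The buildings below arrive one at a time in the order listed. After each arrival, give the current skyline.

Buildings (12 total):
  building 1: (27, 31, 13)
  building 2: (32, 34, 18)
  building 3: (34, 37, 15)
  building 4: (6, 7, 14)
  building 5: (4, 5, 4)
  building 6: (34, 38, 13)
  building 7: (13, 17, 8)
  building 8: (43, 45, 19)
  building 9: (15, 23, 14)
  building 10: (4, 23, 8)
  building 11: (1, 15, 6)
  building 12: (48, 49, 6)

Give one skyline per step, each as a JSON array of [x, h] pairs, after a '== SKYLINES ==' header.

== SKYLINES ==
[[27,13],[31,0]]
[[27,13],[31,0],[32,18],[34,0]]
[[27,13],[31,0],[32,18],[34,15],[37,0]]
[[6,14],[7,0],[27,13],[31,0],[32,18],[34,15],[37,0]]
[[4,4],[5,0],[6,14],[7,0],[27,13],[31,0],[32,18],[34,15],[37,0]]
[[4,4],[5,0],[6,14],[7,0],[27,13],[31,0],[32,18],[34,15],[37,13],[38,0]]
[[4,4],[5,0],[6,14],[7,0],[13,8],[17,0],[27,13],[31,0],[32,18],[34,15],[37,13],[38,0]]
[[4,4],[5,0],[6,14],[7,0],[13,8],[17,0],[27,13],[31,0],[32,18],[34,15],[37,13],[38,0],[43,19],[45,0]]
[[4,4],[5,0],[6,14],[7,0],[13,8],[15,14],[23,0],[27,13],[31,0],[32,18],[34,15],[37,13],[38,0],[43,19],[45,0]]
[[4,8],[6,14],[7,8],[15,14],[23,0],[27,13],[31,0],[32,18],[34,15],[37,13],[38,0],[43,19],[45,0]]
[[1,6],[4,8],[6,14],[7,8],[15,14],[23,0],[27,13],[31,0],[32,18],[34,15],[37,13],[38,0],[43,19],[45,0]]
[[1,6],[4,8],[6,14],[7,8],[15,14],[23,0],[27,13],[31,0],[32,18],[34,15],[37,13],[38,0],[43,19],[45,0],[48,6],[49,0]]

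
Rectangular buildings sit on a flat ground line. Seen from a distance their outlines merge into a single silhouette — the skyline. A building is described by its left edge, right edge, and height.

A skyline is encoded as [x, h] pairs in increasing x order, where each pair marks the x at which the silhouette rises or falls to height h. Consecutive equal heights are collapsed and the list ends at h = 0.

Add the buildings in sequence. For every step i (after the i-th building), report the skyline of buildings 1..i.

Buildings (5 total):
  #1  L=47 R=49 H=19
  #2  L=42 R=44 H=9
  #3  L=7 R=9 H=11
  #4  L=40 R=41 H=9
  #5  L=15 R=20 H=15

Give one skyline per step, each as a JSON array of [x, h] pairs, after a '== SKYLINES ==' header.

== SKYLINES ==
[[47,19],[49,0]]
[[42,9],[44,0],[47,19],[49,0]]
[[7,11],[9,0],[42,9],[44,0],[47,19],[49,0]]
[[7,11],[9,0],[40,9],[41,0],[42,9],[44,0],[47,19],[49,0]]
[[7,11],[9,0],[15,15],[20,0],[40,9],[41,0],[42,9],[44,0],[47,19],[49,0]]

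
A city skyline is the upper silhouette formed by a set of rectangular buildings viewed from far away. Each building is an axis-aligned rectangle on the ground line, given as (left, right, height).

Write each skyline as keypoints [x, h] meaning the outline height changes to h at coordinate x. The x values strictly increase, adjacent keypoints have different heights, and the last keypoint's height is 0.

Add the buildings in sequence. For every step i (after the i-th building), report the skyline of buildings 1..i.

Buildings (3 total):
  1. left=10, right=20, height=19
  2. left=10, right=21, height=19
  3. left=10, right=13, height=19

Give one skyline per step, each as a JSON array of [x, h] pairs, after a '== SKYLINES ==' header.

== SKYLINES ==
[[10,19],[20,0]]
[[10,19],[21,0]]
[[10,19],[21,0]]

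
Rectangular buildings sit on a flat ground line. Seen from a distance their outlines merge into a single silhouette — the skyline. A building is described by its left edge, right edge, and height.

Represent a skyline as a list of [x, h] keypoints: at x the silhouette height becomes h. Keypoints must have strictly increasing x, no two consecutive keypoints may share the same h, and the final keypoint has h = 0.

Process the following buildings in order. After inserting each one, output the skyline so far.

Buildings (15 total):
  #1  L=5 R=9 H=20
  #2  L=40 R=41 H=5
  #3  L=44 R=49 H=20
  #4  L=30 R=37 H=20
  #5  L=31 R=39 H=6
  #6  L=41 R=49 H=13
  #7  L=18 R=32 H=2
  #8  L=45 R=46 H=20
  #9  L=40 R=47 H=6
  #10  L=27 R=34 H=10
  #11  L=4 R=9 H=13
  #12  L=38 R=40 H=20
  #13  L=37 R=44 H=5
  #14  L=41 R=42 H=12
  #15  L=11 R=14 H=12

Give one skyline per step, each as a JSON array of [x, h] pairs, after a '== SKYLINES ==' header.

== SKYLINES ==
[[5,20],[9,0]]
[[5,20],[9,0],[40,5],[41,0]]
[[5,20],[9,0],[40,5],[41,0],[44,20],[49,0]]
[[5,20],[9,0],[30,20],[37,0],[40,5],[41,0],[44,20],[49,0]]
[[5,20],[9,0],[30,20],[37,6],[39,0],[40,5],[41,0],[44,20],[49,0]]
[[5,20],[9,0],[30,20],[37,6],[39,0],[40,5],[41,13],[44,20],[49,0]]
[[5,20],[9,0],[18,2],[30,20],[37,6],[39,0],[40,5],[41,13],[44,20],[49,0]]
[[5,20],[9,0],[18,2],[30,20],[37,6],[39,0],[40,5],[41,13],[44,20],[49,0]]
[[5,20],[9,0],[18,2],[30,20],[37,6],[39,0],[40,6],[41,13],[44,20],[49,0]]
[[5,20],[9,0],[18,2],[27,10],[30,20],[37,6],[39,0],[40,6],[41,13],[44,20],[49,0]]
[[4,13],[5,20],[9,0],[18,2],[27,10],[30,20],[37,6],[39,0],[40,6],[41,13],[44,20],[49,0]]
[[4,13],[5,20],[9,0],[18,2],[27,10],[30,20],[37,6],[38,20],[40,6],[41,13],[44,20],[49,0]]
[[4,13],[5,20],[9,0],[18,2],[27,10],[30,20],[37,6],[38,20],[40,6],[41,13],[44,20],[49,0]]
[[4,13],[5,20],[9,0],[18,2],[27,10],[30,20],[37,6],[38,20],[40,6],[41,13],[44,20],[49,0]]
[[4,13],[5,20],[9,0],[11,12],[14,0],[18,2],[27,10],[30,20],[37,6],[38,20],[40,6],[41,13],[44,20],[49,0]]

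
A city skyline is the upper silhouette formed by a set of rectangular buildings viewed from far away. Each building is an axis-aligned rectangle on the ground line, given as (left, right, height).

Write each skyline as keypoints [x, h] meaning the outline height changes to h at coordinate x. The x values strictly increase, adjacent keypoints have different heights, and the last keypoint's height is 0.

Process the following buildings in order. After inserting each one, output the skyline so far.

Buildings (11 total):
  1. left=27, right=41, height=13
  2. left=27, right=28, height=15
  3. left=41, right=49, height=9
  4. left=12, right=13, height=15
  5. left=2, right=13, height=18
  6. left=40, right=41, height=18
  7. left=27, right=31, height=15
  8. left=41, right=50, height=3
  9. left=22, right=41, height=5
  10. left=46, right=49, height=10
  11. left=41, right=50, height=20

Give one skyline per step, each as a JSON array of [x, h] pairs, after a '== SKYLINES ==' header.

== SKYLINES ==
[[27,13],[41,0]]
[[27,15],[28,13],[41,0]]
[[27,15],[28,13],[41,9],[49,0]]
[[12,15],[13,0],[27,15],[28,13],[41,9],[49,0]]
[[2,18],[13,0],[27,15],[28,13],[41,9],[49,0]]
[[2,18],[13,0],[27,15],[28,13],[40,18],[41,9],[49,0]]
[[2,18],[13,0],[27,15],[31,13],[40,18],[41,9],[49,0]]
[[2,18],[13,0],[27,15],[31,13],[40,18],[41,9],[49,3],[50,0]]
[[2,18],[13,0],[22,5],[27,15],[31,13],[40,18],[41,9],[49,3],[50,0]]
[[2,18],[13,0],[22,5],[27,15],[31,13],[40,18],[41,9],[46,10],[49,3],[50,0]]
[[2,18],[13,0],[22,5],[27,15],[31,13],[40,18],[41,20],[50,0]]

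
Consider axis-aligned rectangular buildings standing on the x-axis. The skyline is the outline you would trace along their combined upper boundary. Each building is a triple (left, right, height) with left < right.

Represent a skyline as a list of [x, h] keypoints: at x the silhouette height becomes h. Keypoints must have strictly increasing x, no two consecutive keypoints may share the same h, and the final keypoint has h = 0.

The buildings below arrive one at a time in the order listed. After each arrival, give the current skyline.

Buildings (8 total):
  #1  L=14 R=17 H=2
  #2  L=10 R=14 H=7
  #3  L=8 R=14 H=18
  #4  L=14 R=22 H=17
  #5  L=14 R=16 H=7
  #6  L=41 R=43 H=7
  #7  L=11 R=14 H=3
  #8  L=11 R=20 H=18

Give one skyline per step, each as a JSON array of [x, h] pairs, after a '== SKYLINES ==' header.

== SKYLINES ==
[[14,2],[17,0]]
[[10,7],[14,2],[17,0]]
[[8,18],[14,2],[17,0]]
[[8,18],[14,17],[22,0]]
[[8,18],[14,17],[22,0]]
[[8,18],[14,17],[22,0],[41,7],[43,0]]
[[8,18],[14,17],[22,0],[41,7],[43,0]]
[[8,18],[20,17],[22,0],[41,7],[43,0]]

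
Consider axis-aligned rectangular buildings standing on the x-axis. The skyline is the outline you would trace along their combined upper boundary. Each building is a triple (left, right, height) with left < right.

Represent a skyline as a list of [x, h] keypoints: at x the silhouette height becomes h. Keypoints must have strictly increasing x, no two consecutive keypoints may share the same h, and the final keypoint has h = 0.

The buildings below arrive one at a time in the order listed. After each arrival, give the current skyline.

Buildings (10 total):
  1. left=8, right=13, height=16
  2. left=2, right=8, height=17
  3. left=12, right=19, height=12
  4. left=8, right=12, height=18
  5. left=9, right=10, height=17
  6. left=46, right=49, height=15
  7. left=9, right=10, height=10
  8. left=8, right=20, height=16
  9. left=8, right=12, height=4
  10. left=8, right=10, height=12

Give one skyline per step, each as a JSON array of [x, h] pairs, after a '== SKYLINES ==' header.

== SKYLINES ==
[[8,16],[13,0]]
[[2,17],[8,16],[13,0]]
[[2,17],[8,16],[13,12],[19,0]]
[[2,17],[8,18],[12,16],[13,12],[19,0]]
[[2,17],[8,18],[12,16],[13,12],[19,0]]
[[2,17],[8,18],[12,16],[13,12],[19,0],[46,15],[49,0]]
[[2,17],[8,18],[12,16],[13,12],[19,0],[46,15],[49,0]]
[[2,17],[8,18],[12,16],[20,0],[46,15],[49,0]]
[[2,17],[8,18],[12,16],[20,0],[46,15],[49,0]]
[[2,17],[8,18],[12,16],[20,0],[46,15],[49,0]]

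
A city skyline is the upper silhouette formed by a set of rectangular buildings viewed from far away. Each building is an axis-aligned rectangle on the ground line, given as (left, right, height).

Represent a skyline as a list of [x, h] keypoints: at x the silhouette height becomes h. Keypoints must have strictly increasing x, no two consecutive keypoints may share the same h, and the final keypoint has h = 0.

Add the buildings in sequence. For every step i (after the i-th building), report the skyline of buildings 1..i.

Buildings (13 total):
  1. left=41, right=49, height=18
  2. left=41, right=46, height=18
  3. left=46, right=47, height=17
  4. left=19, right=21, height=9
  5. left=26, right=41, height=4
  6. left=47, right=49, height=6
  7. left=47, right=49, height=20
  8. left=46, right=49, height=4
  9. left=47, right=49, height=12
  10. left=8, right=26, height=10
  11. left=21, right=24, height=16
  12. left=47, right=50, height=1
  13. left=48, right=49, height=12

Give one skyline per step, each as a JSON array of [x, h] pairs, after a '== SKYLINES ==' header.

== SKYLINES ==
[[41,18],[49,0]]
[[41,18],[49,0]]
[[41,18],[49,0]]
[[19,9],[21,0],[41,18],[49,0]]
[[19,9],[21,0],[26,4],[41,18],[49,0]]
[[19,9],[21,0],[26,4],[41,18],[49,0]]
[[19,9],[21,0],[26,4],[41,18],[47,20],[49,0]]
[[19,9],[21,0],[26,4],[41,18],[47,20],[49,0]]
[[19,9],[21,0],[26,4],[41,18],[47,20],[49,0]]
[[8,10],[26,4],[41,18],[47,20],[49,0]]
[[8,10],[21,16],[24,10],[26,4],[41,18],[47,20],[49,0]]
[[8,10],[21,16],[24,10],[26,4],[41,18],[47,20],[49,1],[50,0]]
[[8,10],[21,16],[24,10],[26,4],[41,18],[47,20],[49,1],[50,0]]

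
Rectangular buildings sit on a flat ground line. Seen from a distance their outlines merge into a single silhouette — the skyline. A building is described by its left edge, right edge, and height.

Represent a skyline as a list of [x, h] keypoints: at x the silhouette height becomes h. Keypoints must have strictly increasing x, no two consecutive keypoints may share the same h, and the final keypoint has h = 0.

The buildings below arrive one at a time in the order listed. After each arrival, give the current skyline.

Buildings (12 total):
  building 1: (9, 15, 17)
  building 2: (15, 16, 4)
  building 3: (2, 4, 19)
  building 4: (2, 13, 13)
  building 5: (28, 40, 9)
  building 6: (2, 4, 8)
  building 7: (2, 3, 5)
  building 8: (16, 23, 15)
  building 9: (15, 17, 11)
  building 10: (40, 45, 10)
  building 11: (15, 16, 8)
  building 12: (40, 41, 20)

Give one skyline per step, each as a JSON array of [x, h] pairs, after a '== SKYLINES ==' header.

== SKYLINES ==
[[9,17],[15,0]]
[[9,17],[15,4],[16,0]]
[[2,19],[4,0],[9,17],[15,4],[16,0]]
[[2,19],[4,13],[9,17],[15,4],[16,0]]
[[2,19],[4,13],[9,17],[15,4],[16,0],[28,9],[40,0]]
[[2,19],[4,13],[9,17],[15,4],[16,0],[28,9],[40,0]]
[[2,19],[4,13],[9,17],[15,4],[16,0],[28,9],[40,0]]
[[2,19],[4,13],[9,17],[15,4],[16,15],[23,0],[28,9],[40,0]]
[[2,19],[4,13],[9,17],[15,11],[16,15],[23,0],[28,9],[40,0]]
[[2,19],[4,13],[9,17],[15,11],[16,15],[23,0],[28,9],[40,10],[45,0]]
[[2,19],[4,13],[9,17],[15,11],[16,15],[23,0],[28,9],[40,10],[45,0]]
[[2,19],[4,13],[9,17],[15,11],[16,15],[23,0],[28,9],[40,20],[41,10],[45,0]]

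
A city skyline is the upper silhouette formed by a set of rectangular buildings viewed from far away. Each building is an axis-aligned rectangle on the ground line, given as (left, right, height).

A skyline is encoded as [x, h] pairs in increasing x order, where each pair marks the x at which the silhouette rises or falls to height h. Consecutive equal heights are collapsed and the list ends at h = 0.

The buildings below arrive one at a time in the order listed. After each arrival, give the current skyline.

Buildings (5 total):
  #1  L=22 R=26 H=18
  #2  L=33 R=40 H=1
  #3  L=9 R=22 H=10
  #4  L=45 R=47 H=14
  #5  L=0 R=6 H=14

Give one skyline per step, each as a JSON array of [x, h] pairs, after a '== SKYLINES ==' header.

== SKYLINES ==
[[22,18],[26,0]]
[[22,18],[26,0],[33,1],[40,0]]
[[9,10],[22,18],[26,0],[33,1],[40,0]]
[[9,10],[22,18],[26,0],[33,1],[40,0],[45,14],[47,0]]
[[0,14],[6,0],[9,10],[22,18],[26,0],[33,1],[40,0],[45,14],[47,0]]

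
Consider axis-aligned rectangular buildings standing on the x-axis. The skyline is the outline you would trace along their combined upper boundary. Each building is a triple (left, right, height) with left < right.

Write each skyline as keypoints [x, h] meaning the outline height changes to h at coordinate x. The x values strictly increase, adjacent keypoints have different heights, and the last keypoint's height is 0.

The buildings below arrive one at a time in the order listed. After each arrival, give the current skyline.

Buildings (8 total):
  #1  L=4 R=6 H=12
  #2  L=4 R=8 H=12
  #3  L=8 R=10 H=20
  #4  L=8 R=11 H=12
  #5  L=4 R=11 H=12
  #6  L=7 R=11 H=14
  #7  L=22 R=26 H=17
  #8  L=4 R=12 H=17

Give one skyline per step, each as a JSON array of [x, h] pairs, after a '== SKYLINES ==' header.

== SKYLINES ==
[[4,12],[6,0]]
[[4,12],[8,0]]
[[4,12],[8,20],[10,0]]
[[4,12],[8,20],[10,12],[11,0]]
[[4,12],[8,20],[10,12],[11,0]]
[[4,12],[7,14],[8,20],[10,14],[11,0]]
[[4,12],[7,14],[8,20],[10,14],[11,0],[22,17],[26,0]]
[[4,17],[8,20],[10,17],[12,0],[22,17],[26,0]]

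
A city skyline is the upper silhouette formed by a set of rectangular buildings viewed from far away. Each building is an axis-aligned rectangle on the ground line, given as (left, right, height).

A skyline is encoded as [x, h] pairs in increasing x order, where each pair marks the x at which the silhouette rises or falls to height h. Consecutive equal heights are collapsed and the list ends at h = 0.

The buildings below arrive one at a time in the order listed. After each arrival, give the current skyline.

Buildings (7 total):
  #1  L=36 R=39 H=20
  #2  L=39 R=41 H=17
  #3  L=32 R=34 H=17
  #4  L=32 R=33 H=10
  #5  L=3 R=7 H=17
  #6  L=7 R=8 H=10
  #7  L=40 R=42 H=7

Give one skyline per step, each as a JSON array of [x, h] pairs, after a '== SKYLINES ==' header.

== SKYLINES ==
[[36,20],[39,0]]
[[36,20],[39,17],[41,0]]
[[32,17],[34,0],[36,20],[39,17],[41,0]]
[[32,17],[34,0],[36,20],[39,17],[41,0]]
[[3,17],[7,0],[32,17],[34,0],[36,20],[39,17],[41,0]]
[[3,17],[7,10],[8,0],[32,17],[34,0],[36,20],[39,17],[41,0]]
[[3,17],[7,10],[8,0],[32,17],[34,0],[36,20],[39,17],[41,7],[42,0]]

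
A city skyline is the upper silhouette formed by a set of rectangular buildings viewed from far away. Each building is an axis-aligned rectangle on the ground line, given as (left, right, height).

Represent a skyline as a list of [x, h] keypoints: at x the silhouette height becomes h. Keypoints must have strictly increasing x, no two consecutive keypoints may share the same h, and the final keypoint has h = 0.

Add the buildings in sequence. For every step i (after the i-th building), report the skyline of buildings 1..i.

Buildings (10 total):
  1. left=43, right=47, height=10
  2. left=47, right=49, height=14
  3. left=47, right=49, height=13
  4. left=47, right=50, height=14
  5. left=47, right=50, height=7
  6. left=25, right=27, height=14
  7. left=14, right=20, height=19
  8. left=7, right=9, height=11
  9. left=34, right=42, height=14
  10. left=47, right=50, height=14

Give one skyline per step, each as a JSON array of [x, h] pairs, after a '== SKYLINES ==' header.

== SKYLINES ==
[[43,10],[47,0]]
[[43,10],[47,14],[49,0]]
[[43,10],[47,14],[49,0]]
[[43,10],[47,14],[50,0]]
[[43,10],[47,14],[50,0]]
[[25,14],[27,0],[43,10],[47,14],[50,0]]
[[14,19],[20,0],[25,14],[27,0],[43,10],[47,14],[50,0]]
[[7,11],[9,0],[14,19],[20,0],[25,14],[27,0],[43,10],[47,14],[50,0]]
[[7,11],[9,0],[14,19],[20,0],[25,14],[27,0],[34,14],[42,0],[43,10],[47,14],[50,0]]
[[7,11],[9,0],[14,19],[20,0],[25,14],[27,0],[34,14],[42,0],[43,10],[47,14],[50,0]]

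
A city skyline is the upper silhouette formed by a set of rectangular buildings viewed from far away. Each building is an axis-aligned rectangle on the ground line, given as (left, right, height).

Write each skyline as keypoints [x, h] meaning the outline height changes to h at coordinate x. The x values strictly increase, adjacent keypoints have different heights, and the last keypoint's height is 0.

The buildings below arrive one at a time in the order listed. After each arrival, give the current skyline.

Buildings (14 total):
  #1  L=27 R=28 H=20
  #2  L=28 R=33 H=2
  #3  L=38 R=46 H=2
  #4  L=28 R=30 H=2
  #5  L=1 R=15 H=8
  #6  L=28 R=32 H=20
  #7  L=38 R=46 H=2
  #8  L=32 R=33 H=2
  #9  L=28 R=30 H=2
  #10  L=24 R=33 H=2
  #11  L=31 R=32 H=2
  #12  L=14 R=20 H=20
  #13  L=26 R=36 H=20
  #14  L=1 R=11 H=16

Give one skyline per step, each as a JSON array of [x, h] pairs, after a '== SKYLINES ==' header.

== SKYLINES ==
[[27,20],[28,0]]
[[27,20],[28,2],[33,0]]
[[27,20],[28,2],[33,0],[38,2],[46,0]]
[[27,20],[28,2],[33,0],[38,2],[46,0]]
[[1,8],[15,0],[27,20],[28,2],[33,0],[38,2],[46,0]]
[[1,8],[15,0],[27,20],[32,2],[33,0],[38,2],[46,0]]
[[1,8],[15,0],[27,20],[32,2],[33,0],[38,2],[46,0]]
[[1,8],[15,0],[27,20],[32,2],[33,0],[38,2],[46,0]]
[[1,8],[15,0],[27,20],[32,2],[33,0],[38,2],[46,0]]
[[1,8],[15,0],[24,2],[27,20],[32,2],[33,0],[38,2],[46,0]]
[[1,8],[15,0],[24,2],[27,20],[32,2],[33,0],[38,2],[46,0]]
[[1,8],[14,20],[20,0],[24,2],[27,20],[32,2],[33,0],[38,2],[46,0]]
[[1,8],[14,20],[20,0],[24,2],[26,20],[36,0],[38,2],[46,0]]
[[1,16],[11,8],[14,20],[20,0],[24,2],[26,20],[36,0],[38,2],[46,0]]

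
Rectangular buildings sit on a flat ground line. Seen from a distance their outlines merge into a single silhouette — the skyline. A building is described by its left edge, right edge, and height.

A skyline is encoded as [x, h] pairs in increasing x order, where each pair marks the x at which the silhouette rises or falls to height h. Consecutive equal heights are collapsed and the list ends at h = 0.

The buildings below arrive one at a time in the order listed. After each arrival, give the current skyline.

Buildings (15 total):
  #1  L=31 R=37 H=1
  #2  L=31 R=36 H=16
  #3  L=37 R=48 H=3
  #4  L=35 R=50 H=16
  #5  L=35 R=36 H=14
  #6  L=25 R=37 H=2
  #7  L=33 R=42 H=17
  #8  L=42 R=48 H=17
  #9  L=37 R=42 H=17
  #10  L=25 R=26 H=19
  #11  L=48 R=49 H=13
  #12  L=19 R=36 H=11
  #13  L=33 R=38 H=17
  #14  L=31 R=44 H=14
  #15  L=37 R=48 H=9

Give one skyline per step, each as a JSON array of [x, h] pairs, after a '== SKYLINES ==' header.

== SKYLINES ==
[[31,1],[37,0]]
[[31,16],[36,1],[37,0]]
[[31,16],[36,1],[37,3],[48,0]]
[[31,16],[50,0]]
[[31,16],[50,0]]
[[25,2],[31,16],[50,0]]
[[25,2],[31,16],[33,17],[42,16],[50,0]]
[[25,2],[31,16],[33,17],[48,16],[50,0]]
[[25,2],[31,16],[33,17],[48,16],[50,0]]
[[25,19],[26,2],[31,16],[33,17],[48,16],[50,0]]
[[25,19],[26,2],[31,16],[33,17],[48,16],[50,0]]
[[19,11],[25,19],[26,11],[31,16],[33,17],[48,16],[50,0]]
[[19,11],[25,19],[26,11],[31,16],[33,17],[48,16],[50,0]]
[[19,11],[25,19],[26,11],[31,16],[33,17],[48,16],[50,0]]
[[19,11],[25,19],[26,11],[31,16],[33,17],[48,16],[50,0]]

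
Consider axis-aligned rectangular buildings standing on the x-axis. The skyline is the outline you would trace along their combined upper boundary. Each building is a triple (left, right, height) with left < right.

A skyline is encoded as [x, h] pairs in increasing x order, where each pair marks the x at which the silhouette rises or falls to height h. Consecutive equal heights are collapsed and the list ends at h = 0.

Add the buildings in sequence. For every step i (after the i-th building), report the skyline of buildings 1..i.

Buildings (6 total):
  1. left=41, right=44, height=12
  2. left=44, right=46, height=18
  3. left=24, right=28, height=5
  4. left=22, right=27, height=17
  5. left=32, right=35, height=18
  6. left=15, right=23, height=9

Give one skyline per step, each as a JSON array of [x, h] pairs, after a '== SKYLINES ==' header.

== SKYLINES ==
[[41,12],[44,0]]
[[41,12],[44,18],[46,0]]
[[24,5],[28,0],[41,12],[44,18],[46,0]]
[[22,17],[27,5],[28,0],[41,12],[44,18],[46,0]]
[[22,17],[27,5],[28,0],[32,18],[35,0],[41,12],[44,18],[46,0]]
[[15,9],[22,17],[27,5],[28,0],[32,18],[35,0],[41,12],[44,18],[46,0]]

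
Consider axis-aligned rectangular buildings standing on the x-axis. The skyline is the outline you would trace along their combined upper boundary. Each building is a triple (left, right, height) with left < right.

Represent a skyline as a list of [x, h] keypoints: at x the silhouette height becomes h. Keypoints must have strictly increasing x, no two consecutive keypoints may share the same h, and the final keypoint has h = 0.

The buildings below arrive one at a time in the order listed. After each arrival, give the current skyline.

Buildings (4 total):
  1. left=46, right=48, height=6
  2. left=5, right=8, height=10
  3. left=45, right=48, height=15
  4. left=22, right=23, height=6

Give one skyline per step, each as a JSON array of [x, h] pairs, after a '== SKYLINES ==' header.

== SKYLINES ==
[[46,6],[48,0]]
[[5,10],[8,0],[46,6],[48,0]]
[[5,10],[8,0],[45,15],[48,0]]
[[5,10],[8,0],[22,6],[23,0],[45,15],[48,0]]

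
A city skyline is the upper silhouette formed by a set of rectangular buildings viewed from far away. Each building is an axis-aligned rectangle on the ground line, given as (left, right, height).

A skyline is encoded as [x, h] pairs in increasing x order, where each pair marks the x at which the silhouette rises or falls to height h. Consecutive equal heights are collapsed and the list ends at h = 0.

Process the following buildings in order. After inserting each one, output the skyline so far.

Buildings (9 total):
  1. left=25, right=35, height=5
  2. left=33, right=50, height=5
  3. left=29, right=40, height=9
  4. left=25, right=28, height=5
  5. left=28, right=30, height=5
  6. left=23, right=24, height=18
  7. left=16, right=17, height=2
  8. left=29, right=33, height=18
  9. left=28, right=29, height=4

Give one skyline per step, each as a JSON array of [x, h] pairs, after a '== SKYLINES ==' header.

== SKYLINES ==
[[25,5],[35,0]]
[[25,5],[50,0]]
[[25,5],[29,9],[40,5],[50,0]]
[[25,5],[29,9],[40,5],[50,0]]
[[25,5],[29,9],[40,5],[50,0]]
[[23,18],[24,0],[25,5],[29,9],[40,5],[50,0]]
[[16,2],[17,0],[23,18],[24,0],[25,5],[29,9],[40,5],[50,0]]
[[16,2],[17,0],[23,18],[24,0],[25,5],[29,18],[33,9],[40,5],[50,0]]
[[16,2],[17,0],[23,18],[24,0],[25,5],[29,18],[33,9],[40,5],[50,0]]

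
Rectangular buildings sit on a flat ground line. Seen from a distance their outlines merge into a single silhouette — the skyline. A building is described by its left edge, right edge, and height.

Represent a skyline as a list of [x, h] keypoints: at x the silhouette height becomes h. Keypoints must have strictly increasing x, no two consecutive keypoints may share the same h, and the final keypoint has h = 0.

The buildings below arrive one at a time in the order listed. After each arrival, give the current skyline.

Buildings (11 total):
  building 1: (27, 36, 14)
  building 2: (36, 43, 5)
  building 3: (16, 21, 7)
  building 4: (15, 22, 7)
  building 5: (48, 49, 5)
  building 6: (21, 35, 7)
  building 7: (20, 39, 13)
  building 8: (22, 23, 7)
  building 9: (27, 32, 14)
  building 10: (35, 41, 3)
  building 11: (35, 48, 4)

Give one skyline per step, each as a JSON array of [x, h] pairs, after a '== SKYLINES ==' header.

== SKYLINES ==
[[27,14],[36,0]]
[[27,14],[36,5],[43,0]]
[[16,7],[21,0],[27,14],[36,5],[43,0]]
[[15,7],[22,0],[27,14],[36,5],[43,0]]
[[15,7],[22,0],[27,14],[36,5],[43,0],[48,5],[49,0]]
[[15,7],[27,14],[36,5],[43,0],[48,5],[49,0]]
[[15,7],[20,13],[27,14],[36,13],[39,5],[43,0],[48,5],[49,0]]
[[15,7],[20,13],[27,14],[36,13],[39,5],[43,0],[48,5],[49,0]]
[[15,7],[20,13],[27,14],[36,13],[39,5],[43,0],[48,5],[49,0]]
[[15,7],[20,13],[27,14],[36,13],[39,5],[43,0],[48,5],[49,0]]
[[15,7],[20,13],[27,14],[36,13],[39,5],[43,4],[48,5],[49,0]]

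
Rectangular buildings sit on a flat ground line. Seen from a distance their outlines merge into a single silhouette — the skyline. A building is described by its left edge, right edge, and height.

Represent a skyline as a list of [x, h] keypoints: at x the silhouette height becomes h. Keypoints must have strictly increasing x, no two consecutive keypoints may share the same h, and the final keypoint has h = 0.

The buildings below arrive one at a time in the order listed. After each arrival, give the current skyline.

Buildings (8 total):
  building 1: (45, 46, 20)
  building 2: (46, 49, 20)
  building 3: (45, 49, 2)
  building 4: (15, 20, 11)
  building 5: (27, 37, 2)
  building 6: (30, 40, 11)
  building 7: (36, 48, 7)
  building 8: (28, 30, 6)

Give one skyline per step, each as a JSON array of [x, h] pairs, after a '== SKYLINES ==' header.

== SKYLINES ==
[[45,20],[46,0]]
[[45,20],[49,0]]
[[45,20],[49,0]]
[[15,11],[20,0],[45,20],[49,0]]
[[15,11],[20,0],[27,2],[37,0],[45,20],[49,0]]
[[15,11],[20,0],[27,2],[30,11],[40,0],[45,20],[49,0]]
[[15,11],[20,0],[27,2],[30,11],[40,7],[45,20],[49,0]]
[[15,11],[20,0],[27,2],[28,6],[30,11],[40,7],[45,20],[49,0]]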